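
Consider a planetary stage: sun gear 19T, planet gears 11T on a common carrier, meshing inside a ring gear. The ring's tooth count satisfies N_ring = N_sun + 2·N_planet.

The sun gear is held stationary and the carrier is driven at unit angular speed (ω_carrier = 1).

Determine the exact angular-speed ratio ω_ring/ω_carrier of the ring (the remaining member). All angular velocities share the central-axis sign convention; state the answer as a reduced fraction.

60/41

N_ring = 19 + 2·11 = 41
19(ω_s−ω_c) = −41(ω_r−ω_c),  ω_s=0, ω_c=1
ω_r = 1 − (19/41)(0−1) = 60/41
ω_r/ω_c = 60/41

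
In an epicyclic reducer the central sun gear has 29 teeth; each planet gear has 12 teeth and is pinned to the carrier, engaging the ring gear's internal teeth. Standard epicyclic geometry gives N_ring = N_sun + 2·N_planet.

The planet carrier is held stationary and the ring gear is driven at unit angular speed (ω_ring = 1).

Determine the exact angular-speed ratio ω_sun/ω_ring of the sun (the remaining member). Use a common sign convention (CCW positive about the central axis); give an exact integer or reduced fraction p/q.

N_ring = 29 + 2·12 = 53
29(ω_s−ω_c) = −53(ω_r−ω_c),  ω_c=0, ω_r=1
ω_s = 0 − (53/29)(1−0) = -53/29
ω_s/ω_r = -53/29

-53/29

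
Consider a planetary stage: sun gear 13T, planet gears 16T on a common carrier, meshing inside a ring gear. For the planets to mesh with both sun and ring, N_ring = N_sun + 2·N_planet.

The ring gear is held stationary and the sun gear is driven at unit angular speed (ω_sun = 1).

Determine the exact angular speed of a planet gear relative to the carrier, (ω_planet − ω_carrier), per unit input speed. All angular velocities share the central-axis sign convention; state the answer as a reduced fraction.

N_ring = 13 + 2·16 = 45
13(ω_s−ω_c) = −45(ω_r−ω_c),  ω_r=0, ω_s=1
13(1−ω_c) = −45(0−ω_c)  ⇒  58ω_c = 13  ⇒  ω_c = 13/58
sun–planet: 13·(1−13/58) = −16·(ω_p−ω_c)  ⇒  ω_p−ω_c = −(13/16)·(45/58) = -585/928

-585/928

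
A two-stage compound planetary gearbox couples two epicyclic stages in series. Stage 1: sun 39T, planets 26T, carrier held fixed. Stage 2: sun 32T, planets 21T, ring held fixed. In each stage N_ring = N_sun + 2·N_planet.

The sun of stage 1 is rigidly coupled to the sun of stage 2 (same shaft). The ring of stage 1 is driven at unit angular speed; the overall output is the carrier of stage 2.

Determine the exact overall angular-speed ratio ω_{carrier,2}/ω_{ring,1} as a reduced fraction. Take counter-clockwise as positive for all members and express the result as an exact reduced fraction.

-112/159

Stage 1: N_ring = 39 + 2·26 = 91
Stage 1: 39(ω_s−ω_c) = −91(ω_r−ω_c),  ω_c=0, ω_r=1
Stage 1: ω_s = 0 − (91/39)(1−0) = -7/3
  ⇒ ω_s¹/ω_r¹ = -7/3
Stage 2: N_ring = 32 + 2·21 = 74
Stage 2: 32(ω_s−ω_c) = −74(ω_r−ω_c),  ω_r=0, ω_s=1
Stage 2: 32(1−ω_c) = −74(0−ω_c)  ⇒  106ω_c = 32  ⇒  ω_c = 16/53
  ⇒ ω_c²/ω_s² = 16/53
Coupling ω_s² = ω_s¹ ⇒ overall = -7/3 × 16/53 = -112/159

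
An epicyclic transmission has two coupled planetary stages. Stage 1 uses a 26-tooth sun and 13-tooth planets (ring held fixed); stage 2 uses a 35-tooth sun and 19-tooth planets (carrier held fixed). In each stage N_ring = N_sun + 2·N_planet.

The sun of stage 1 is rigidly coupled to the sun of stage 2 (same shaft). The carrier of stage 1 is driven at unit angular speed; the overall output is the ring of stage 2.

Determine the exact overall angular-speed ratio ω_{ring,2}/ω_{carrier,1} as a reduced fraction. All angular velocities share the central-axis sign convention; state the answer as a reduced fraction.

Stage 1: N_ring = 26 + 2·13 = 52
Stage 1: 26(ω_s−ω_c) = −52(ω_r−ω_c),  ω_r=0, ω_c=1
Stage 1: ω_s = 1 − (52/26)(0−1) = 3
  ⇒ ω_s¹/ω_c¹ = 3
Stage 2: N_ring = 35 + 2·19 = 73
Stage 2: 35(ω_s−ω_c) = −73(ω_r−ω_c),  ω_c=0, ω_s=1
Stage 2: ω_r = 0 − (35/73)(1−0) = -35/73
  ⇒ ω_r²/ω_s² = -35/73
Coupling ω_s² = ω_s¹ ⇒ overall = 3 × -35/73 = -105/73

-105/73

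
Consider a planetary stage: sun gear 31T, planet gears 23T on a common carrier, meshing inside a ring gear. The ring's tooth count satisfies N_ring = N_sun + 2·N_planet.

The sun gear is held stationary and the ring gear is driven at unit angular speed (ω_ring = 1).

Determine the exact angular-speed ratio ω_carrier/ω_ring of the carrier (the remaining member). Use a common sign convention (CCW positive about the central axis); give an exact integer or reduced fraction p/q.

77/108

N_ring = 31 + 2·23 = 77
31(ω_s−ω_c) = −77(ω_r−ω_c),  ω_s=0, ω_r=1
31(0−ω_c) = −77(1−ω_c)  ⇒  108ω_c = 77  ⇒  ω_c = 77/108
ω_c/ω_r = 77/108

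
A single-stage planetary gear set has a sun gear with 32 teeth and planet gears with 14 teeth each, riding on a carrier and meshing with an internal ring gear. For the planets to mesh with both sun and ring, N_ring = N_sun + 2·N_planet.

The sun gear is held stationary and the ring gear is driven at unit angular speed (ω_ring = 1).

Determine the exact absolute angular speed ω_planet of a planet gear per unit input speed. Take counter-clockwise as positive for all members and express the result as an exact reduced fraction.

15/7

N_ring = 32 + 2·14 = 60
32(ω_s−ω_c) = −60(ω_r−ω_c),  ω_s=0, ω_r=1
32(0−ω_c) = −60(1−ω_c)  ⇒  92ω_c = 60  ⇒  ω_c = 15/23
sun–planet: 32·(0−15/23) = −14·(ω_p−ω_c)  ⇒  ω_p−ω_c = −(32/14)·(-15/23) = 240/161
ω_p = 15/23 + 240/161 = 15/7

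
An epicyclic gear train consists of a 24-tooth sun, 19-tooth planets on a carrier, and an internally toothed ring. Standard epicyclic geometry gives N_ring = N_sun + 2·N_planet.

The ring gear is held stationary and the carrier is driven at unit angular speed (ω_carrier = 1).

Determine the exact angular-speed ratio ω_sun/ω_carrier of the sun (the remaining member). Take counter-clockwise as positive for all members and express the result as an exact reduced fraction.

43/12

N_ring = 24 + 2·19 = 62
24(ω_s−ω_c) = −62(ω_r−ω_c),  ω_r=0, ω_c=1
ω_s = 1 − (62/24)(0−1) = 43/12
ω_s/ω_c = 43/12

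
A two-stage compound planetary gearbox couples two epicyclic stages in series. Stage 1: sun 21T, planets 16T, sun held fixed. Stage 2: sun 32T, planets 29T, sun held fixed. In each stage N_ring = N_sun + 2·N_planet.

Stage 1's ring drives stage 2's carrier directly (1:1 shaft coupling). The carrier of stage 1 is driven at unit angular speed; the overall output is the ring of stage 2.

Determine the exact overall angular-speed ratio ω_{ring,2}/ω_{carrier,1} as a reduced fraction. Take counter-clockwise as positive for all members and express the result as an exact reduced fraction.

Stage 1: N_ring = 21 + 2·16 = 53
Stage 1: 21(ω_s−ω_c) = −53(ω_r−ω_c),  ω_s=0, ω_c=1
Stage 1: ω_r = 1 − (21/53)(0−1) = 74/53
  ⇒ ω_r¹/ω_c¹ = 74/53
Stage 2: N_ring = 32 + 2·29 = 90
Stage 2: 32(ω_s−ω_c) = −90(ω_r−ω_c),  ω_s=0, ω_c=1
Stage 2: ω_r = 1 − (32/90)(0−1) = 61/45
  ⇒ ω_r²/ω_c² = 61/45
Coupling ω_c² = ω_r¹ ⇒ overall = 74/53 × 61/45 = 4514/2385

4514/2385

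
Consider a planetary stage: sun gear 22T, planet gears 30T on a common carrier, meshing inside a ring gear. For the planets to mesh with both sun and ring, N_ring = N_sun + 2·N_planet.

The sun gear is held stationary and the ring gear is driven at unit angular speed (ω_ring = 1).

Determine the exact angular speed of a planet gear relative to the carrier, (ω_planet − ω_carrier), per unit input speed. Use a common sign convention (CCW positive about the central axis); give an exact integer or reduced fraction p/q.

451/780

N_ring = 22 + 2·30 = 82
22(ω_s−ω_c) = −82(ω_r−ω_c),  ω_s=0, ω_r=1
22(0−ω_c) = −82(1−ω_c)  ⇒  104ω_c = 82  ⇒  ω_c = 41/52
sun–planet: 22·(0−41/52) = −30·(ω_p−ω_c)  ⇒  ω_p−ω_c = −(22/30)·(-41/52) = 451/780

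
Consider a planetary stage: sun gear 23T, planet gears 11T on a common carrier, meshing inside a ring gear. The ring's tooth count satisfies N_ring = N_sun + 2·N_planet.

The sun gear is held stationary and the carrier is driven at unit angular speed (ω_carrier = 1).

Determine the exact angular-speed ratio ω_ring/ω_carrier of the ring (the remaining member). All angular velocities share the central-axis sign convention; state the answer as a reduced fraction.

68/45

N_ring = 23 + 2·11 = 45
23(ω_s−ω_c) = −45(ω_r−ω_c),  ω_s=0, ω_c=1
ω_r = 1 − (23/45)(0−1) = 68/45
ω_r/ω_c = 68/45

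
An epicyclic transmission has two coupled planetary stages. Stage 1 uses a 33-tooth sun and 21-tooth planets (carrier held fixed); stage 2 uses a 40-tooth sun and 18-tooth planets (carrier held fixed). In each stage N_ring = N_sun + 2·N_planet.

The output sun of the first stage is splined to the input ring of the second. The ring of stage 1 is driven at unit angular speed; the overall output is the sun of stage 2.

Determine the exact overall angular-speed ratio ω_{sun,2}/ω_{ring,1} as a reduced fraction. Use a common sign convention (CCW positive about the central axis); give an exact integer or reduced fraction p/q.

Stage 1: N_ring = 33 + 2·21 = 75
Stage 1: 33(ω_s−ω_c) = −75(ω_r−ω_c),  ω_c=0, ω_r=1
Stage 1: ω_s = 0 − (75/33)(1−0) = -25/11
  ⇒ ω_s¹/ω_r¹ = -25/11
Stage 2: N_ring = 40 + 2·18 = 76
Stage 2: 40(ω_s−ω_c) = −76(ω_r−ω_c),  ω_c=0, ω_r=1
Stage 2: ω_s = 0 − (76/40)(1−0) = -19/10
  ⇒ ω_s²/ω_r² = -19/10
Coupling ω_r² = ω_s¹ ⇒ overall = -25/11 × -19/10 = 95/22

95/22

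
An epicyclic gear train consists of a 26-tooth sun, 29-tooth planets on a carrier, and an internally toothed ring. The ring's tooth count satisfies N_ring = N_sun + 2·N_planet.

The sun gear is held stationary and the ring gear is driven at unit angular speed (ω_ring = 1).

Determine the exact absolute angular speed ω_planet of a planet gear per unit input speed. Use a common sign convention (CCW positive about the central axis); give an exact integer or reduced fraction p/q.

42/29

N_ring = 26 + 2·29 = 84
26(ω_s−ω_c) = −84(ω_r−ω_c),  ω_s=0, ω_r=1
26(0−ω_c) = −84(1−ω_c)  ⇒  110ω_c = 84  ⇒  ω_c = 42/55
sun–planet: 26·(0−42/55) = −29·(ω_p−ω_c)  ⇒  ω_p−ω_c = −(26/29)·(-42/55) = 1092/1595
ω_p = 42/55 + 1092/1595 = 42/29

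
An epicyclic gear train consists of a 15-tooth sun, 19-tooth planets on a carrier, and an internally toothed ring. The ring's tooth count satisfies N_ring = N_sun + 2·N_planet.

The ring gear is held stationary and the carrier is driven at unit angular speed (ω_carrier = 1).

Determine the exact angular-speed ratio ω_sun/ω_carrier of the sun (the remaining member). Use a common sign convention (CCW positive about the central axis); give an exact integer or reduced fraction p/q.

68/15

N_ring = 15 + 2·19 = 53
15(ω_s−ω_c) = −53(ω_r−ω_c),  ω_r=0, ω_c=1
ω_s = 1 − (53/15)(0−1) = 68/15
ω_s/ω_c = 68/15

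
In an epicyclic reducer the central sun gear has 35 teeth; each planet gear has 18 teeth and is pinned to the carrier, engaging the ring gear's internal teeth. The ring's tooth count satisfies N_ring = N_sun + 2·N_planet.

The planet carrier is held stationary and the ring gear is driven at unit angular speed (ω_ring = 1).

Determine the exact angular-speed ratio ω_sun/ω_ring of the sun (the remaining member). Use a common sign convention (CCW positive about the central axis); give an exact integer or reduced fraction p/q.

-71/35

N_ring = 35 + 2·18 = 71
35(ω_s−ω_c) = −71(ω_r−ω_c),  ω_c=0, ω_r=1
ω_s = 0 − (71/35)(1−0) = -71/35
ω_s/ω_r = -71/35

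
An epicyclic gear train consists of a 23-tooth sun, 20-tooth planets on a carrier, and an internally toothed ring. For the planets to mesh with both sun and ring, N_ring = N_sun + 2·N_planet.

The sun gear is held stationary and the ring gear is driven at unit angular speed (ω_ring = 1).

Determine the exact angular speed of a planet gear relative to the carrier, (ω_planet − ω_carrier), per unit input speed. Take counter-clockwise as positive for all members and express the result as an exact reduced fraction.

1449/1720

N_ring = 23 + 2·20 = 63
23(ω_s−ω_c) = −63(ω_r−ω_c),  ω_s=0, ω_r=1
23(0−ω_c) = −63(1−ω_c)  ⇒  86ω_c = 63  ⇒  ω_c = 63/86
sun–planet: 23·(0−63/86) = −20·(ω_p−ω_c)  ⇒  ω_p−ω_c = −(23/20)·(-63/86) = 1449/1720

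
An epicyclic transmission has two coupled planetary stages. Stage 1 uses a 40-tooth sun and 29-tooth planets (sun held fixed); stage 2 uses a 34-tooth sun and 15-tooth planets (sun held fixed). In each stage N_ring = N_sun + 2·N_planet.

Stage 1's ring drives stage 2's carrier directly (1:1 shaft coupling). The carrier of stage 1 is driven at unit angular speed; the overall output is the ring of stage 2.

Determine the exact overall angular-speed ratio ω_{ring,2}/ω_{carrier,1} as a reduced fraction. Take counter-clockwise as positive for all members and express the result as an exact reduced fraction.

69/32

Stage 1: N_ring = 40 + 2·29 = 98
Stage 1: 40(ω_s−ω_c) = −98(ω_r−ω_c),  ω_s=0, ω_c=1
Stage 1: ω_r = 1 − (40/98)(0−1) = 69/49
  ⇒ ω_r¹/ω_c¹ = 69/49
Stage 2: N_ring = 34 + 2·15 = 64
Stage 2: 34(ω_s−ω_c) = −64(ω_r−ω_c),  ω_s=0, ω_c=1
Stage 2: ω_r = 1 − (34/64)(0−1) = 49/32
  ⇒ ω_r²/ω_c² = 49/32
Coupling ω_c² = ω_r¹ ⇒ overall = 69/49 × 49/32 = 69/32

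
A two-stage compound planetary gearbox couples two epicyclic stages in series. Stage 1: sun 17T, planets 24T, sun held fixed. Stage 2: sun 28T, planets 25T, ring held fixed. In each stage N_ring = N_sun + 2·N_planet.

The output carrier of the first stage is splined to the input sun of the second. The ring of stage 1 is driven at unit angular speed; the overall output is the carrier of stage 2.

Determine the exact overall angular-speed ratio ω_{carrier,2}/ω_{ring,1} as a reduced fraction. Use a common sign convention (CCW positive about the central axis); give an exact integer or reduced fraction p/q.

455/2173

Stage 1: N_ring = 17 + 2·24 = 65
Stage 1: 17(ω_s−ω_c) = −65(ω_r−ω_c),  ω_s=0, ω_r=1
Stage 1: 17(0−ω_c) = −65(1−ω_c)  ⇒  82ω_c = 65  ⇒  ω_c = 65/82
  ⇒ ω_c¹/ω_r¹ = 65/82
Stage 2: N_ring = 28 + 2·25 = 78
Stage 2: 28(ω_s−ω_c) = −78(ω_r−ω_c),  ω_r=0, ω_s=1
Stage 2: 28(1−ω_c) = −78(0−ω_c)  ⇒  106ω_c = 28  ⇒  ω_c = 14/53
  ⇒ ω_c²/ω_s² = 14/53
Coupling ω_s² = ω_c¹ ⇒ overall = 65/82 × 14/53 = 455/2173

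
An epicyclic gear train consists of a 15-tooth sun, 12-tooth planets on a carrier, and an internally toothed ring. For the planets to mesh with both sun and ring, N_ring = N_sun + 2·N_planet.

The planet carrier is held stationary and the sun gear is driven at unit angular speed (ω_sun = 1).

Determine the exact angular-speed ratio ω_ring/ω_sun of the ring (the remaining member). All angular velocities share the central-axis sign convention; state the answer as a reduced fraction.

-5/13

N_ring = 15 + 2·12 = 39
15(ω_s−ω_c) = −39(ω_r−ω_c),  ω_c=0, ω_s=1
ω_r = 0 − (15/39)(1−0) = -5/13
ω_r/ω_s = -5/13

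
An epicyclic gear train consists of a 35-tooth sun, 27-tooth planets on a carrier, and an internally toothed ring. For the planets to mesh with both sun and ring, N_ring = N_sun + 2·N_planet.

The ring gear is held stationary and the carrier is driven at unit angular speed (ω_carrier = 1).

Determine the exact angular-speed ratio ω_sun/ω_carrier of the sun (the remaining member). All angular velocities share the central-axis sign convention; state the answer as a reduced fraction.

124/35

N_ring = 35 + 2·27 = 89
35(ω_s−ω_c) = −89(ω_r−ω_c),  ω_r=0, ω_c=1
ω_s = 1 − (89/35)(0−1) = 124/35
ω_s/ω_c = 124/35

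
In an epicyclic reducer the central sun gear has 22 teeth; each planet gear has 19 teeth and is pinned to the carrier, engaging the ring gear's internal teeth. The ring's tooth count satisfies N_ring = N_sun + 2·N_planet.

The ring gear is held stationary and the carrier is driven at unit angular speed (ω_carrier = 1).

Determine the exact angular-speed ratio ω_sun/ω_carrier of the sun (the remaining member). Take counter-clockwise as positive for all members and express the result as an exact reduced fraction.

N_ring = 22 + 2·19 = 60
22(ω_s−ω_c) = −60(ω_r−ω_c),  ω_r=0, ω_c=1
ω_s = 1 − (60/22)(0−1) = 41/11
ω_s/ω_c = 41/11

41/11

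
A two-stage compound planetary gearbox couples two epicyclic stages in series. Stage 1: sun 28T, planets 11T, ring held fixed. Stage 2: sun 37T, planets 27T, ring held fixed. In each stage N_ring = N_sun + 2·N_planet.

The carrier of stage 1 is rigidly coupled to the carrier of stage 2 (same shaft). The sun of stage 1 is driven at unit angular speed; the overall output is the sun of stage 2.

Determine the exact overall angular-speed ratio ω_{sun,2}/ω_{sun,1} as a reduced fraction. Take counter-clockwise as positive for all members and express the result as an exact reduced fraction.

1792/1443

Stage 1: N_ring = 28 + 2·11 = 50
Stage 1: 28(ω_s−ω_c) = −50(ω_r−ω_c),  ω_r=0, ω_s=1
Stage 1: 28(1−ω_c) = −50(0−ω_c)  ⇒  78ω_c = 28  ⇒  ω_c = 14/39
  ⇒ ω_c¹/ω_s¹ = 14/39
Stage 2: N_ring = 37 + 2·27 = 91
Stage 2: 37(ω_s−ω_c) = −91(ω_r−ω_c),  ω_r=0, ω_c=1
Stage 2: ω_s = 1 − (91/37)(0−1) = 128/37
  ⇒ ω_s²/ω_c² = 128/37
Coupling ω_c² = ω_c¹ ⇒ overall = 14/39 × 128/37 = 1792/1443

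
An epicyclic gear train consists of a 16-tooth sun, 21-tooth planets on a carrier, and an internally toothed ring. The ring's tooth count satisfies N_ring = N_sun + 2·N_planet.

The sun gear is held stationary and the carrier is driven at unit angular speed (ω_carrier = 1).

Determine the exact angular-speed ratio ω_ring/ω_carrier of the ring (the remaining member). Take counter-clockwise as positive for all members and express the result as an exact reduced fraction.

37/29

N_ring = 16 + 2·21 = 58
16(ω_s−ω_c) = −58(ω_r−ω_c),  ω_s=0, ω_c=1
ω_r = 1 − (16/58)(0−1) = 37/29
ω_r/ω_c = 37/29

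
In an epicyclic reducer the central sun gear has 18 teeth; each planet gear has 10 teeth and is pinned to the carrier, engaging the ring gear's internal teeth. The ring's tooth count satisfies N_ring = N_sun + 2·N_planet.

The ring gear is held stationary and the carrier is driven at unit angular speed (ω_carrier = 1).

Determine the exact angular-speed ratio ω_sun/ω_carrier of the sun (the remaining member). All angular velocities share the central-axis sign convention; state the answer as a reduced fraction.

N_ring = 18 + 2·10 = 38
18(ω_s−ω_c) = −38(ω_r−ω_c),  ω_r=0, ω_c=1
ω_s = 1 − (38/18)(0−1) = 28/9
ω_s/ω_c = 28/9

28/9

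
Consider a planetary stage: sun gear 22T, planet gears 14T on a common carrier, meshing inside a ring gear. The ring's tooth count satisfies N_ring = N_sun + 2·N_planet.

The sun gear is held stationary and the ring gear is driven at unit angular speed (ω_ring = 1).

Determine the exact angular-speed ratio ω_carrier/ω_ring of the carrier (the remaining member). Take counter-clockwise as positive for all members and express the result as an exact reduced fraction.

25/36

N_ring = 22 + 2·14 = 50
22(ω_s−ω_c) = −50(ω_r−ω_c),  ω_s=0, ω_r=1
22(0−ω_c) = −50(1−ω_c)  ⇒  72ω_c = 50  ⇒  ω_c = 25/36
ω_c/ω_r = 25/36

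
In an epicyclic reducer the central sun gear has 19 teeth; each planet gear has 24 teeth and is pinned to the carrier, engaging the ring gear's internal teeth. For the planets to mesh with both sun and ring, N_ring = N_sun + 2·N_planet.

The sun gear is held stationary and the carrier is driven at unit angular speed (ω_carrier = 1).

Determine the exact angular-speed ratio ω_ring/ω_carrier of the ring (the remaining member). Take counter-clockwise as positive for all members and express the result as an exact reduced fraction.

86/67

N_ring = 19 + 2·24 = 67
19(ω_s−ω_c) = −67(ω_r−ω_c),  ω_s=0, ω_c=1
ω_r = 1 − (19/67)(0−1) = 86/67
ω_r/ω_c = 86/67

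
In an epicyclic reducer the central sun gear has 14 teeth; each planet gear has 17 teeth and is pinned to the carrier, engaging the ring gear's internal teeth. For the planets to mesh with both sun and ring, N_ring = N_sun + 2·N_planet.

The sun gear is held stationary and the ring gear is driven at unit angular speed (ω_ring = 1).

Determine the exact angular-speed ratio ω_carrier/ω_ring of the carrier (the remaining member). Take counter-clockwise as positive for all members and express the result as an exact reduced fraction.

N_ring = 14 + 2·17 = 48
14(ω_s−ω_c) = −48(ω_r−ω_c),  ω_s=0, ω_r=1
14(0−ω_c) = −48(1−ω_c)  ⇒  62ω_c = 48  ⇒  ω_c = 24/31
ω_c/ω_r = 24/31

24/31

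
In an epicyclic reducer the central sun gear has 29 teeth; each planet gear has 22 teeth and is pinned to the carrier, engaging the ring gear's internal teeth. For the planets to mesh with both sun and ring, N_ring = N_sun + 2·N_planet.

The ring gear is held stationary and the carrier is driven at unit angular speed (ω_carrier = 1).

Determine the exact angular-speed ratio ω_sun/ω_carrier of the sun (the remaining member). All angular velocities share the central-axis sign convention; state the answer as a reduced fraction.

102/29

N_ring = 29 + 2·22 = 73
29(ω_s−ω_c) = −73(ω_r−ω_c),  ω_r=0, ω_c=1
ω_s = 1 − (73/29)(0−1) = 102/29
ω_s/ω_c = 102/29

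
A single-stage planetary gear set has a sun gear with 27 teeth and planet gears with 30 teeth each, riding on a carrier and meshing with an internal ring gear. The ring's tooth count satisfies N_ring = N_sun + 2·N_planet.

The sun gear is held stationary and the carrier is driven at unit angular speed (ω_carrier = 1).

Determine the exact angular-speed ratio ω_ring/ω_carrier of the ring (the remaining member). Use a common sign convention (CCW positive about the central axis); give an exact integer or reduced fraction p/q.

N_ring = 27 + 2·30 = 87
27(ω_s−ω_c) = −87(ω_r−ω_c),  ω_s=0, ω_c=1
ω_r = 1 − (27/87)(0−1) = 38/29
ω_r/ω_c = 38/29

38/29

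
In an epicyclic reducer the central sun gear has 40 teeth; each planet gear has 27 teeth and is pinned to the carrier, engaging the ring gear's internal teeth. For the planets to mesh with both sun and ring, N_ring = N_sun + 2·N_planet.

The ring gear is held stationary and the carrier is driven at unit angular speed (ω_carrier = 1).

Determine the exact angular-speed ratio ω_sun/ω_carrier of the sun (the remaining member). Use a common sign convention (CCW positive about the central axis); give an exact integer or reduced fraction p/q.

N_ring = 40 + 2·27 = 94
40(ω_s−ω_c) = −94(ω_r−ω_c),  ω_r=0, ω_c=1
ω_s = 1 − (94/40)(0−1) = 67/20
ω_s/ω_c = 67/20

67/20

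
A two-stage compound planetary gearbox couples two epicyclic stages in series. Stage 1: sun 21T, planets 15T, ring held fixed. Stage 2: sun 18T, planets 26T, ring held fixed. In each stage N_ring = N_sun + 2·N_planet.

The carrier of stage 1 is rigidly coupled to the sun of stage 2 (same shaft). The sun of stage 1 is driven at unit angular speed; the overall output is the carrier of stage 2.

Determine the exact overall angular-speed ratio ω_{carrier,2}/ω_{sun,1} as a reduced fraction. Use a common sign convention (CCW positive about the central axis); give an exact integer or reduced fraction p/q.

Stage 1: N_ring = 21 + 2·15 = 51
Stage 1: 21(ω_s−ω_c) = −51(ω_r−ω_c),  ω_r=0, ω_s=1
Stage 1: 21(1−ω_c) = −51(0−ω_c)  ⇒  72ω_c = 21  ⇒  ω_c = 7/24
  ⇒ ω_c¹/ω_s¹ = 7/24
Stage 2: N_ring = 18 + 2·26 = 70
Stage 2: 18(ω_s−ω_c) = −70(ω_r−ω_c),  ω_r=0, ω_s=1
Stage 2: 18(1−ω_c) = −70(0−ω_c)  ⇒  88ω_c = 18  ⇒  ω_c = 9/44
  ⇒ ω_c²/ω_s² = 9/44
Coupling ω_s² = ω_c¹ ⇒ overall = 7/24 × 9/44 = 21/352

21/352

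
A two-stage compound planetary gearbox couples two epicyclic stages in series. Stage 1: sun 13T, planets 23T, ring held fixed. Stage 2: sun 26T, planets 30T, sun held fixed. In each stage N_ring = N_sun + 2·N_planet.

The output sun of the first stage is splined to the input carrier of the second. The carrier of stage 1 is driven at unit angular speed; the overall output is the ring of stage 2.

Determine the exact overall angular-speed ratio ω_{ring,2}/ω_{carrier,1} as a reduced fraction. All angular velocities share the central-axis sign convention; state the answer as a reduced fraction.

4032/559

Stage 1: N_ring = 13 + 2·23 = 59
Stage 1: 13(ω_s−ω_c) = −59(ω_r−ω_c),  ω_r=0, ω_c=1
Stage 1: ω_s = 1 − (59/13)(0−1) = 72/13
  ⇒ ω_s¹/ω_c¹ = 72/13
Stage 2: N_ring = 26 + 2·30 = 86
Stage 2: 26(ω_s−ω_c) = −86(ω_r−ω_c),  ω_s=0, ω_c=1
Stage 2: ω_r = 1 − (26/86)(0−1) = 56/43
  ⇒ ω_r²/ω_c² = 56/43
Coupling ω_c² = ω_s¹ ⇒ overall = 72/13 × 56/43 = 4032/559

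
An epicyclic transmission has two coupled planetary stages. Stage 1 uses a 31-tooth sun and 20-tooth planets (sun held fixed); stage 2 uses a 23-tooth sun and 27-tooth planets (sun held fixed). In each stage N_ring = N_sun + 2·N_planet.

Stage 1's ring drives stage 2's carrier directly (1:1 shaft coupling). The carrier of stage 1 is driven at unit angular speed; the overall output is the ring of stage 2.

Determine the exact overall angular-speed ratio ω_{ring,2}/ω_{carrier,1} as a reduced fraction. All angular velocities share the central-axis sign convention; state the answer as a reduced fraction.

Stage 1: N_ring = 31 + 2·20 = 71
Stage 1: 31(ω_s−ω_c) = −71(ω_r−ω_c),  ω_s=0, ω_c=1
Stage 1: ω_r = 1 − (31/71)(0−1) = 102/71
  ⇒ ω_r¹/ω_c¹ = 102/71
Stage 2: N_ring = 23 + 2·27 = 77
Stage 2: 23(ω_s−ω_c) = −77(ω_r−ω_c),  ω_s=0, ω_c=1
Stage 2: ω_r = 1 − (23/77)(0−1) = 100/77
  ⇒ ω_r²/ω_c² = 100/77
Coupling ω_c² = ω_r¹ ⇒ overall = 102/71 × 100/77 = 10200/5467

10200/5467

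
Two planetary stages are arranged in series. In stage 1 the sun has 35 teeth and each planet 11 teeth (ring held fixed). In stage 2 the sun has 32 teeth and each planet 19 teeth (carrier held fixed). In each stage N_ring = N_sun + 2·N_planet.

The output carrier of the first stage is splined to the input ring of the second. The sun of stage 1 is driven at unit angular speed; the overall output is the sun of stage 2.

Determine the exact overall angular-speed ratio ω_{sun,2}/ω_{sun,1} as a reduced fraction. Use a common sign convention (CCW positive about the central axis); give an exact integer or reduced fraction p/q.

-1225/1472

Stage 1: N_ring = 35 + 2·11 = 57
Stage 1: 35(ω_s−ω_c) = −57(ω_r−ω_c),  ω_r=0, ω_s=1
Stage 1: 35(1−ω_c) = −57(0−ω_c)  ⇒  92ω_c = 35  ⇒  ω_c = 35/92
  ⇒ ω_c¹/ω_s¹ = 35/92
Stage 2: N_ring = 32 + 2·19 = 70
Stage 2: 32(ω_s−ω_c) = −70(ω_r−ω_c),  ω_c=0, ω_r=1
Stage 2: ω_s = 0 − (70/32)(1−0) = -35/16
  ⇒ ω_s²/ω_r² = -35/16
Coupling ω_r² = ω_c¹ ⇒ overall = 35/92 × -35/16 = -1225/1472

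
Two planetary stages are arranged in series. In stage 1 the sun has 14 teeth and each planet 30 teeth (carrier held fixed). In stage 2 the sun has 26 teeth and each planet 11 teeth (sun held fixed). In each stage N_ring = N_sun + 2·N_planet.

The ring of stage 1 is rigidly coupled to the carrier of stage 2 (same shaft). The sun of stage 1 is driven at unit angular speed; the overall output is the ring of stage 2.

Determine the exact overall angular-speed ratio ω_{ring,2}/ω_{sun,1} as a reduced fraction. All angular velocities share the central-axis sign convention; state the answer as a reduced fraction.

-7/24

Stage 1: N_ring = 14 + 2·30 = 74
Stage 1: 14(ω_s−ω_c) = −74(ω_r−ω_c),  ω_c=0, ω_s=1
Stage 1: ω_r = 0 − (14/74)(1−0) = -7/37
  ⇒ ω_r¹/ω_s¹ = -7/37
Stage 2: N_ring = 26 + 2·11 = 48
Stage 2: 26(ω_s−ω_c) = −48(ω_r−ω_c),  ω_s=0, ω_c=1
Stage 2: ω_r = 1 − (26/48)(0−1) = 37/24
  ⇒ ω_r²/ω_c² = 37/24
Coupling ω_c² = ω_r¹ ⇒ overall = -7/37 × 37/24 = -7/24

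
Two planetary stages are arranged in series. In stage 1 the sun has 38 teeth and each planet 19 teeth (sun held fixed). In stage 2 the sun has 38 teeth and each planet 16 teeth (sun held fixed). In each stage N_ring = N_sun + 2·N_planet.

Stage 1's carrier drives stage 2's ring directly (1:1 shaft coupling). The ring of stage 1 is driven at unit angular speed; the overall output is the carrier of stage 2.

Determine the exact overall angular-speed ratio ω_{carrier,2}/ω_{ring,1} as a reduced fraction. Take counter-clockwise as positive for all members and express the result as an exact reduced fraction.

Stage 1: N_ring = 38 + 2·19 = 76
Stage 1: 38(ω_s−ω_c) = −76(ω_r−ω_c),  ω_s=0, ω_r=1
Stage 1: 38(0−ω_c) = −76(1−ω_c)  ⇒  114ω_c = 76  ⇒  ω_c = 2/3
  ⇒ ω_c¹/ω_r¹ = 2/3
Stage 2: N_ring = 38 + 2·16 = 70
Stage 2: 38(ω_s−ω_c) = −70(ω_r−ω_c),  ω_s=0, ω_r=1
Stage 2: 38(0−ω_c) = −70(1−ω_c)  ⇒  108ω_c = 70  ⇒  ω_c = 35/54
  ⇒ ω_c²/ω_r² = 35/54
Coupling ω_r² = ω_c¹ ⇒ overall = 2/3 × 35/54 = 35/81

35/81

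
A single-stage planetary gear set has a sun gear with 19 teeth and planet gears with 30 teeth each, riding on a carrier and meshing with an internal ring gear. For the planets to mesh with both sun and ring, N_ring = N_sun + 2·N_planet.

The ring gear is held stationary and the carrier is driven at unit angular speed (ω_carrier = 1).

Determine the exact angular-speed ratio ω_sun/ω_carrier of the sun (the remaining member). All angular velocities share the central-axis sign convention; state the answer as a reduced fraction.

N_ring = 19 + 2·30 = 79
19(ω_s−ω_c) = −79(ω_r−ω_c),  ω_r=0, ω_c=1
ω_s = 1 − (79/19)(0−1) = 98/19
ω_s/ω_c = 98/19

98/19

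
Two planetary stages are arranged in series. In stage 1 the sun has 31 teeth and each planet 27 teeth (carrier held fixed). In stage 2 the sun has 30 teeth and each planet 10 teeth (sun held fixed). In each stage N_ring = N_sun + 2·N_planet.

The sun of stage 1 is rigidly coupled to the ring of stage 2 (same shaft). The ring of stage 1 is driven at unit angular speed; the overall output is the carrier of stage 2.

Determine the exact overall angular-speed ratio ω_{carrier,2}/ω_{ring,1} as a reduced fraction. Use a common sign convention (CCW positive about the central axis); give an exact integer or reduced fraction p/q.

Stage 1: N_ring = 31 + 2·27 = 85
Stage 1: 31(ω_s−ω_c) = −85(ω_r−ω_c),  ω_c=0, ω_r=1
Stage 1: ω_s = 0 − (85/31)(1−0) = -85/31
  ⇒ ω_s¹/ω_r¹ = -85/31
Stage 2: N_ring = 30 + 2·10 = 50
Stage 2: 30(ω_s−ω_c) = −50(ω_r−ω_c),  ω_s=0, ω_r=1
Stage 2: 30(0−ω_c) = −50(1−ω_c)  ⇒  80ω_c = 50  ⇒  ω_c = 5/8
  ⇒ ω_c²/ω_r² = 5/8
Coupling ω_r² = ω_s¹ ⇒ overall = -85/31 × 5/8 = -425/248

-425/248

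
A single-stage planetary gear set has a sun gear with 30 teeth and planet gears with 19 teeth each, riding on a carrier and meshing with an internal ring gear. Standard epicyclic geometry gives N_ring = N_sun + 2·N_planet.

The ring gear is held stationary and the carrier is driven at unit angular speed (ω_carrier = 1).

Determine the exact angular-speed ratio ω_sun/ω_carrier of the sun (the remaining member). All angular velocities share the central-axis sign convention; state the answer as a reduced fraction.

N_ring = 30 + 2·19 = 68
30(ω_s−ω_c) = −68(ω_r−ω_c),  ω_r=0, ω_c=1
ω_s = 1 − (68/30)(0−1) = 49/15
ω_s/ω_c = 49/15

49/15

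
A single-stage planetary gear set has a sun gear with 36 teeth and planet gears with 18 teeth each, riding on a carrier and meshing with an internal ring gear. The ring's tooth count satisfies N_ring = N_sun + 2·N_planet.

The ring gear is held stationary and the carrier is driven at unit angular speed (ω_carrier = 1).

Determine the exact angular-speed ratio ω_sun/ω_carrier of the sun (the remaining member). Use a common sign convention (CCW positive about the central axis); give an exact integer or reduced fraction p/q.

N_ring = 36 + 2·18 = 72
36(ω_s−ω_c) = −72(ω_r−ω_c),  ω_r=0, ω_c=1
ω_s = 1 − (72/36)(0−1) = 3
ω_s/ω_c = 3

3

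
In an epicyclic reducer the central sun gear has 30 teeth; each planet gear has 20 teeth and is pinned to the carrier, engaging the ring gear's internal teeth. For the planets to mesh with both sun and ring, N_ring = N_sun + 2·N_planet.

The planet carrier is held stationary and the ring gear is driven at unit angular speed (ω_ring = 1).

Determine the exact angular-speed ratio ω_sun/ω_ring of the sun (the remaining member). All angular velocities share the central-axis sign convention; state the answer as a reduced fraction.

N_ring = 30 + 2·20 = 70
30(ω_s−ω_c) = −70(ω_r−ω_c),  ω_c=0, ω_r=1
ω_s = 0 − (70/30)(1−0) = -7/3
ω_s/ω_r = -7/3

-7/3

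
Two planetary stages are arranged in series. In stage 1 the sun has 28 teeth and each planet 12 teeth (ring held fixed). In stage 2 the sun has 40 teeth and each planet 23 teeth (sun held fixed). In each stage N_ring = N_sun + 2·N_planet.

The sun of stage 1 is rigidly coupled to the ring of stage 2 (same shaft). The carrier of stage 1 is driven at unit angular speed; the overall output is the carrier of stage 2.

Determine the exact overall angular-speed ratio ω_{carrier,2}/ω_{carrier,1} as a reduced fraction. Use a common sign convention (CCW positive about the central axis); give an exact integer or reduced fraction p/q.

Stage 1: N_ring = 28 + 2·12 = 52
Stage 1: 28(ω_s−ω_c) = −52(ω_r−ω_c),  ω_r=0, ω_c=1
Stage 1: ω_s = 1 − (52/28)(0−1) = 20/7
  ⇒ ω_s¹/ω_c¹ = 20/7
Stage 2: N_ring = 40 + 2·23 = 86
Stage 2: 40(ω_s−ω_c) = −86(ω_r−ω_c),  ω_s=0, ω_r=1
Stage 2: 40(0−ω_c) = −86(1−ω_c)  ⇒  126ω_c = 86  ⇒  ω_c = 43/63
  ⇒ ω_c²/ω_r² = 43/63
Coupling ω_r² = ω_s¹ ⇒ overall = 20/7 × 43/63 = 860/441

860/441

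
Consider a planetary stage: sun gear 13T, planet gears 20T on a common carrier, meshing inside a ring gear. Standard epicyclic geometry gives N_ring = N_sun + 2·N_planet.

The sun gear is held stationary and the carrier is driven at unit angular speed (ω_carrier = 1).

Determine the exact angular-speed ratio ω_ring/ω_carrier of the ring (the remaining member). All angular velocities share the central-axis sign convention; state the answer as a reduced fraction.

66/53

N_ring = 13 + 2·20 = 53
13(ω_s−ω_c) = −53(ω_r−ω_c),  ω_s=0, ω_c=1
ω_r = 1 − (13/53)(0−1) = 66/53
ω_r/ω_c = 66/53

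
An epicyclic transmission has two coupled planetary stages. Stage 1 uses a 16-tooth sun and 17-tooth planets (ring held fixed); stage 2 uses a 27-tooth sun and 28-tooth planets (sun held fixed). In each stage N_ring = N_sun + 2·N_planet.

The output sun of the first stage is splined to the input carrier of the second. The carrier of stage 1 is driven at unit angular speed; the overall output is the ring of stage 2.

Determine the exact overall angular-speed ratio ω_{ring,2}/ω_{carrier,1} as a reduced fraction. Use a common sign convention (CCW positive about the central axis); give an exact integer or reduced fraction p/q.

Stage 1: N_ring = 16 + 2·17 = 50
Stage 1: 16(ω_s−ω_c) = −50(ω_r−ω_c),  ω_r=0, ω_c=1
Stage 1: ω_s = 1 − (50/16)(0−1) = 33/8
  ⇒ ω_s¹/ω_c¹ = 33/8
Stage 2: N_ring = 27 + 2·28 = 83
Stage 2: 27(ω_s−ω_c) = −83(ω_r−ω_c),  ω_s=0, ω_c=1
Stage 2: ω_r = 1 − (27/83)(0−1) = 110/83
  ⇒ ω_r²/ω_c² = 110/83
Coupling ω_c² = ω_s¹ ⇒ overall = 33/8 × 110/83 = 1815/332

1815/332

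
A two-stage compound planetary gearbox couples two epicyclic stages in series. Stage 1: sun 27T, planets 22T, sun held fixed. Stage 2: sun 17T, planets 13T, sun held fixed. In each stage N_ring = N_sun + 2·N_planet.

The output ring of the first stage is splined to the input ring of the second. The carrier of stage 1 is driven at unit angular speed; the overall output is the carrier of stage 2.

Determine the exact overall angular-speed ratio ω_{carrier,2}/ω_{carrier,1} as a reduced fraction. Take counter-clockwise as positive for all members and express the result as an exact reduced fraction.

Stage 1: N_ring = 27 + 2·22 = 71
Stage 1: 27(ω_s−ω_c) = −71(ω_r−ω_c),  ω_s=0, ω_c=1
Stage 1: ω_r = 1 − (27/71)(0−1) = 98/71
  ⇒ ω_r¹/ω_c¹ = 98/71
Stage 2: N_ring = 17 + 2·13 = 43
Stage 2: 17(ω_s−ω_c) = −43(ω_r−ω_c),  ω_s=0, ω_r=1
Stage 2: 17(0−ω_c) = −43(1−ω_c)  ⇒  60ω_c = 43  ⇒  ω_c = 43/60
  ⇒ ω_c²/ω_r² = 43/60
Coupling ω_r² = ω_r¹ ⇒ overall = 98/71 × 43/60 = 2107/2130

2107/2130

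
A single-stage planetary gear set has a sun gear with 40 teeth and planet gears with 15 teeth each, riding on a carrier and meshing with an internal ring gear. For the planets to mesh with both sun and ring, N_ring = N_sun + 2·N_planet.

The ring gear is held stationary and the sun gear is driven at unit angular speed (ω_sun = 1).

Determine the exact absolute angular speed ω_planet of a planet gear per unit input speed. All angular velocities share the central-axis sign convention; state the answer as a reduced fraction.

-4/3

N_ring = 40 + 2·15 = 70
40(ω_s−ω_c) = −70(ω_r−ω_c),  ω_r=0, ω_s=1
40(1−ω_c) = −70(0−ω_c)  ⇒  110ω_c = 40  ⇒  ω_c = 4/11
sun–planet: 40·(1−4/11) = −15·(ω_p−ω_c)  ⇒  ω_p−ω_c = −(40/15)·(7/11) = -56/33
ω_p = 4/11 − 56/33 = -4/3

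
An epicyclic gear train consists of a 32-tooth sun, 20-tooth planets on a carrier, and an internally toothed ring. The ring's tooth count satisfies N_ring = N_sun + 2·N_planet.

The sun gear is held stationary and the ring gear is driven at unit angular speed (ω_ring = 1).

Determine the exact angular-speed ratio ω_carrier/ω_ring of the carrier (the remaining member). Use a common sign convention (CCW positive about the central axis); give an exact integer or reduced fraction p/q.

9/13

N_ring = 32 + 2·20 = 72
32(ω_s−ω_c) = −72(ω_r−ω_c),  ω_s=0, ω_r=1
32(0−ω_c) = −72(1−ω_c)  ⇒  104ω_c = 72  ⇒  ω_c = 9/13
ω_c/ω_r = 9/13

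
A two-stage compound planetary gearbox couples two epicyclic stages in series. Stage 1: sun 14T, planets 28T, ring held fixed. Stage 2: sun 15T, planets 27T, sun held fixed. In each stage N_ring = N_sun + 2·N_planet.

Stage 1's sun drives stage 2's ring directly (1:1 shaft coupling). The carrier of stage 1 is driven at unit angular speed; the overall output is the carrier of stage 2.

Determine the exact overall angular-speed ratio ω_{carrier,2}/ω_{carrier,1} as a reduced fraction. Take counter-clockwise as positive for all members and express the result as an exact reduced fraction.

Stage 1: N_ring = 14 + 2·28 = 70
Stage 1: 14(ω_s−ω_c) = −70(ω_r−ω_c),  ω_r=0, ω_c=1
Stage 1: ω_s = 1 − (70/14)(0−1) = 6
  ⇒ ω_s¹/ω_c¹ = 6
Stage 2: N_ring = 15 + 2·27 = 69
Stage 2: 15(ω_s−ω_c) = −69(ω_r−ω_c),  ω_s=0, ω_r=1
Stage 2: 15(0−ω_c) = −69(1−ω_c)  ⇒  84ω_c = 69  ⇒  ω_c = 23/28
  ⇒ ω_c²/ω_r² = 23/28
Coupling ω_r² = ω_s¹ ⇒ overall = 6 × 23/28 = 69/14

69/14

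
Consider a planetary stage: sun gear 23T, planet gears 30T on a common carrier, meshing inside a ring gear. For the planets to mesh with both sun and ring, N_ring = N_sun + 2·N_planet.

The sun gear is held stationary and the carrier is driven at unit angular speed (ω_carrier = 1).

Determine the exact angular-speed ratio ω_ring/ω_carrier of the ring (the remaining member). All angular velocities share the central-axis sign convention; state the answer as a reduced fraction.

106/83

N_ring = 23 + 2·30 = 83
23(ω_s−ω_c) = −83(ω_r−ω_c),  ω_s=0, ω_c=1
ω_r = 1 − (23/83)(0−1) = 106/83
ω_r/ω_c = 106/83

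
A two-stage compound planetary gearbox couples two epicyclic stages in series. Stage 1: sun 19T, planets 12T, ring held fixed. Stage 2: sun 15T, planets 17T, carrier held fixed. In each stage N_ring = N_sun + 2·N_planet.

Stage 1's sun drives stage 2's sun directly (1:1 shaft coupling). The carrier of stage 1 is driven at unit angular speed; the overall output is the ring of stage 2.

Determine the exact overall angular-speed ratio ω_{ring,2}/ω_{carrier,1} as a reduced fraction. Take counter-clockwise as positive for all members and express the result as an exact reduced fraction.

Stage 1: N_ring = 19 + 2·12 = 43
Stage 1: 19(ω_s−ω_c) = −43(ω_r−ω_c),  ω_r=0, ω_c=1
Stage 1: ω_s = 1 − (43/19)(0−1) = 62/19
  ⇒ ω_s¹/ω_c¹ = 62/19
Stage 2: N_ring = 15 + 2·17 = 49
Stage 2: 15(ω_s−ω_c) = −49(ω_r−ω_c),  ω_c=0, ω_s=1
Stage 2: ω_r = 0 − (15/49)(1−0) = -15/49
  ⇒ ω_r²/ω_s² = -15/49
Coupling ω_s² = ω_s¹ ⇒ overall = 62/19 × -15/49 = -930/931

-930/931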